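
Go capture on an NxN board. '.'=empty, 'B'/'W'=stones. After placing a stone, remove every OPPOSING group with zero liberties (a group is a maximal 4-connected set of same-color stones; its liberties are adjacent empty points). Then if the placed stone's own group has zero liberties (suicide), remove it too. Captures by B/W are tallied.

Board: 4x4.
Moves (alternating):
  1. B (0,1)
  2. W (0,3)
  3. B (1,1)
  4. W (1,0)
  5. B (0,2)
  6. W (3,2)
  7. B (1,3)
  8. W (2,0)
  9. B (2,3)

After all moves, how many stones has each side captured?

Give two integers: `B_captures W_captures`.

Move 1: B@(0,1) -> caps B=0 W=0
Move 2: W@(0,3) -> caps B=0 W=0
Move 3: B@(1,1) -> caps B=0 W=0
Move 4: W@(1,0) -> caps B=0 W=0
Move 5: B@(0,2) -> caps B=0 W=0
Move 6: W@(3,2) -> caps B=0 W=0
Move 7: B@(1,3) -> caps B=1 W=0
Move 8: W@(2,0) -> caps B=1 W=0
Move 9: B@(2,3) -> caps B=1 W=0

Answer: 1 0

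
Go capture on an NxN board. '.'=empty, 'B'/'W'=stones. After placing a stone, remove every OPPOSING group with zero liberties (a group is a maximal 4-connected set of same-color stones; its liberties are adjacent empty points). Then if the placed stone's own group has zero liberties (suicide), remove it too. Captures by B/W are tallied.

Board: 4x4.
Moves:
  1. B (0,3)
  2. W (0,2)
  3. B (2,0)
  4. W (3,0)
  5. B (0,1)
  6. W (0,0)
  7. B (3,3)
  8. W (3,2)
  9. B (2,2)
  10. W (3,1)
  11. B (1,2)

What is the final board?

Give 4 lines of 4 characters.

Move 1: B@(0,3) -> caps B=0 W=0
Move 2: W@(0,2) -> caps B=0 W=0
Move 3: B@(2,0) -> caps B=0 W=0
Move 4: W@(3,0) -> caps B=0 W=0
Move 5: B@(0,1) -> caps B=0 W=0
Move 6: W@(0,0) -> caps B=0 W=0
Move 7: B@(3,3) -> caps B=0 W=0
Move 8: W@(3,2) -> caps B=0 W=0
Move 9: B@(2,2) -> caps B=0 W=0
Move 10: W@(3,1) -> caps B=0 W=0
Move 11: B@(1,2) -> caps B=1 W=0

Answer: WB.B
..B.
B.B.
WWWB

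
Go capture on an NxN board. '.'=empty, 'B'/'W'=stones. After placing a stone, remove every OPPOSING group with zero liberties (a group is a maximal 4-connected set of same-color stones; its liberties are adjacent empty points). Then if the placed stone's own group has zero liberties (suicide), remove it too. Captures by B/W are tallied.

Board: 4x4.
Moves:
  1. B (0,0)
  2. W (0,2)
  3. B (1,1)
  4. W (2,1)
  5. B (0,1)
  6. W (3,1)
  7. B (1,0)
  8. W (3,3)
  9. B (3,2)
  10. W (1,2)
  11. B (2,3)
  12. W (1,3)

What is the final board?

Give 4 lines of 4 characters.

Move 1: B@(0,0) -> caps B=0 W=0
Move 2: W@(0,2) -> caps B=0 W=0
Move 3: B@(1,1) -> caps B=0 W=0
Move 4: W@(2,1) -> caps B=0 W=0
Move 5: B@(0,1) -> caps B=0 W=0
Move 6: W@(3,1) -> caps B=0 W=0
Move 7: B@(1,0) -> caps B=0 W=0
Move 8: W@(3,3) -> caps B=0 W=0
Move 9: B@(3,2) -> caps B=0 W=0
Move 10: W@(1,2) -> caps B=0 W=0
Move 11: B@(2,3) -> caps B=1 W=0
Move 12: W@(1,3) -> caps B=1 W=0

Answer: BBW.
BBWW
.W.B
.WB.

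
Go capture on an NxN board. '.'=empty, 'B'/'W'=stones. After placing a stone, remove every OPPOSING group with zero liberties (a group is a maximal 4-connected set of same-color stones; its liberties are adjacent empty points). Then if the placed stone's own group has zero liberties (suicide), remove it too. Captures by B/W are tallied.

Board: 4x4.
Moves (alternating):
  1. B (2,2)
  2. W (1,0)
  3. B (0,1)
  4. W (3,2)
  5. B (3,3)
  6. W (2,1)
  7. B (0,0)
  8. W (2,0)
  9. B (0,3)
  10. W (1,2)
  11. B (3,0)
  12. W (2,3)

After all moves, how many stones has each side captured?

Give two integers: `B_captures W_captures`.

Answer: 0 2

Derivation:
Move 1: B@(2,2) -> caps B=0 W=0
Move 2: W@(1,0) -> caps B=0 W=0
Move 3: B@(0,1) -> caps B=0 W=0
Move 4: W@(3,2) -> caps B=0 W=0
Move 5: B@(3,3) -> caps B=0 W=0
Move 6: W@(2,1) -> caps B=0 W=0
Move 7: B@(0,0) -> caps B=0 W=0
Move 8: W@(2,0) -> caps B=0 W=0
Move 9: B@(0,3) -> caps B=0 W=0
Move 10: W@(1,2) -> caps B=0 W=0
Move 11: B@(3,0) -> caps B=0 W=0
Move 12: W@(2,3) -> caps B=0 W=2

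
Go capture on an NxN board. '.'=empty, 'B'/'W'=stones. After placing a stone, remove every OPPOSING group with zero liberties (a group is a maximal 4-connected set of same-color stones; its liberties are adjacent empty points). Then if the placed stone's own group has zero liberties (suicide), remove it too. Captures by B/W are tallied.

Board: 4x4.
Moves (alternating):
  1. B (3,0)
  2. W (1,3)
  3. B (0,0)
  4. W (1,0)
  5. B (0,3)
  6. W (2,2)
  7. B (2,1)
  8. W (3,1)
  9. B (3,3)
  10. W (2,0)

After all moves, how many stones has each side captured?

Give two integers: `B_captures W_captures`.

Move 1: B@(3,0) -> caps B=0 W=0
Move 2: W@(1,3) -> caps B=0 W=0
Move 3: B@(0,0) -> caps B=0 W=0
Move 4: W@(1,0) -> caps B=0 W=0
Move 5: B@(0,3) -> caps B=0 W=0
Move 6: W@(2,2) -> caps B=0 W=0
Move 7: B@(2,1) -> caps B=0 W=0
Move 8: W@(3,1) -> caps B=0 W=0
Move 9: B@(3,3) -> caps B=0 W=0
Move 10: W@(2,0) -> caps B=0 W=1

Answer: 0 1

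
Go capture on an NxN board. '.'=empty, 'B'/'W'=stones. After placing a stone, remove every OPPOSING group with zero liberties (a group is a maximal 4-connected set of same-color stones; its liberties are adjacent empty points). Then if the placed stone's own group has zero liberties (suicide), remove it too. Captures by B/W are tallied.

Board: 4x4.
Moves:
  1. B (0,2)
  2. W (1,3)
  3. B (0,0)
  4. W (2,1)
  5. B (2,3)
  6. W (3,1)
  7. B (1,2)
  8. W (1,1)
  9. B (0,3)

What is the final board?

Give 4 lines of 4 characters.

Move 1: B@(0,2) -> caps B=0 W=0
Move 2: W@(1,3) -> caps B=0 W=0
Move 3: B@(0,0) -> caps B=0 W=0
Move 4: W@(2,1) -> caps B=0 W=0
Move 5: B@(2,3) -> caps B=0 W=0
Move 6: W@(3,1) -> caps B=0 W=0
Move 7: B@(1,2) -> caps B=0 W=0
Move 8: W@(1,1) -> caps B=0 W=0
Move 9: B@(0,3) -> caps B=1 W=0

Answer: B.BB
.WB.
.W.B
.W..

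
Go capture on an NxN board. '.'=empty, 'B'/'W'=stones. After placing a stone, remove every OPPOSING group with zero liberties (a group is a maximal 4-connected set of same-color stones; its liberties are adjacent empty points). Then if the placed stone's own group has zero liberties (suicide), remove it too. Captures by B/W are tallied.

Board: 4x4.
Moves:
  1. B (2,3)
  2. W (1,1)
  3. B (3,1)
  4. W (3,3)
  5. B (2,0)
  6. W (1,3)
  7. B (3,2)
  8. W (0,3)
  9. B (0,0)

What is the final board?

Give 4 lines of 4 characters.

Move 1: B@(2,3) -> caps B=0 W=0
Move 2: W@(1,1) -> caps B=0 W=0
Move 3: B@(3,1) -> caps B=0 W=0
Move 4: W@(3,3) -> caps B=0 W=0
Move 5: B@(2,0) -> caps B=0 W=0
Move 6: W@(1,3) -> caps B=0 W=0
Move 7: B@(3,2) -> caps B=1 W=0
Move 8: W@(0,3) -> caps B=1 W=0
Move 9: B@(0,0) -> caps B=1 W=0

Answer: B..W
.W.W
B..B
.BB.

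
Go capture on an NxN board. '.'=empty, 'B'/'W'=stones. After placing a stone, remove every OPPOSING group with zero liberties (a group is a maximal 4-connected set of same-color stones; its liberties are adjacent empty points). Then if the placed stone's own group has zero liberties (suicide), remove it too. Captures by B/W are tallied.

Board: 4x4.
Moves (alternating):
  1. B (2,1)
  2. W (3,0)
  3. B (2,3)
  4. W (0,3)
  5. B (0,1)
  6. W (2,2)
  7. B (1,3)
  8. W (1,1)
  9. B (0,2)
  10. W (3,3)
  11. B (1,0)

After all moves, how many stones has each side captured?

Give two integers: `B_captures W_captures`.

Answer: 1 0

Derivation:
Move 1: B@(2,1) -> caps B=0 W=0
Move 2: W@(3,0) -> caps B=0 W=0
Move 3: B@(2,3) -> caps B=0 W=0
Move 4: W@(0,3) -> caps B=0 W=0
Move 5: B@(0,1) -> caps B=0 W=0
Move 6: W@(2,2) -> caps B=0 W=0
Move 7: B@(1,3) -> caps B=0 W=0
Move 8: W@(1,1) -> caps B=0 W=0
Move 9: B@(0,2) -> caps B=1 W=0
Move 10: W@(3,3) -> caps B=1 W=0
Move 11: B@(1,0) -> caps B=1 W=0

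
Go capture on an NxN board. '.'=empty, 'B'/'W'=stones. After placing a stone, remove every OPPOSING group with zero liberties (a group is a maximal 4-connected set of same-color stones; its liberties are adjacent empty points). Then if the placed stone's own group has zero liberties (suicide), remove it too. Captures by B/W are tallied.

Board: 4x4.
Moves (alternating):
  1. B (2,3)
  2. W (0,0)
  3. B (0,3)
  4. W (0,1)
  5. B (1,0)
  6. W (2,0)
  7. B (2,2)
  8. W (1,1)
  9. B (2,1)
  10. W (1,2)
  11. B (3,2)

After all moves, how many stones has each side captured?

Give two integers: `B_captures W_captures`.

Move 1: B@(2,3) -> caps B=0 W=0
Move 2: W@(0,0) -> caps B=0 W=0
Move 3: B@(0,3) -> caps B=0 W=0
Move 4: W@(0,1) -> caps B=0 W=0
Move 5: B@(1,0) -> caps B=0 W=0
Move 6: W@(2,0) -> caps B=0 W=0
Move 7: B@(2,2) -> caps B=0 W=0
Move 8: W@(1,1) -> caps B=0 W=1
Move 9: B@(2,1) -> caps B=0 W=1
Move 10: W@(1,2) -> caps B=0 W=1
Move 11: B@(3,2) -> caps B=0 W=1

Answer: 0 1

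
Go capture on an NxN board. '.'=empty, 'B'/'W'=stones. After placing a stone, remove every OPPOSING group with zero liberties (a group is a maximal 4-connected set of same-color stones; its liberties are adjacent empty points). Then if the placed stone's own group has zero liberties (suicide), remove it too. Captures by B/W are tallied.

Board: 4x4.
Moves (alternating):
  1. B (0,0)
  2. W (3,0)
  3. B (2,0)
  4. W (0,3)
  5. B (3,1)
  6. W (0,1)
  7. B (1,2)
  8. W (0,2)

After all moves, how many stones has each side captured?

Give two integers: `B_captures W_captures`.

Answer: 1 0

Derivation:
Move 1: B@(0,0) -> caps B=0 W=0
Move 2: W@(3,0) -> caps B=0 W=0
Move 3: B@(2,0) -> caps B=0 W=0
Move 4: W@(0,3) -> caps B=0 W=0
Move 5: B@(3,1) -> caps B=1 W=0
Move 6: W@(0,1) -> caps B=1 W=0
Move 7: B@(1,2) -> caps B=1 W=0
Move 8: W@(0,2) -> caps B=1 W=0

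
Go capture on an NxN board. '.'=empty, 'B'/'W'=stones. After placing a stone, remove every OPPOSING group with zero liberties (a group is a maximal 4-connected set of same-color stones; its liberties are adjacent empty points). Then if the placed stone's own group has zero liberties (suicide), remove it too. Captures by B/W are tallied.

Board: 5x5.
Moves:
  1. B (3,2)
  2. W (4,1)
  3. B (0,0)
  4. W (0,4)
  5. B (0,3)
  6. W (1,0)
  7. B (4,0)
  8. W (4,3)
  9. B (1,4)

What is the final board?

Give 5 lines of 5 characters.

Answer: B..B.
W...B
.....
..B..
BW.W.

Derivation:
Move 1: B@(3,2) -> caps B=0 W=0
Move 2: W@(4,1) -> caps B=0 W=0
Move 3: B@(0,0) -> caps B=0 W=0
Move 4: W@(0,4) -> caps B=0 W=0
Move 5: B@(0,3) -> caps B=0 W=0
Move 6: W@(1,0) -> caps B=0 W=0
Move 7: B@(4,0) -> caps B=0 W=0
Move 8: W@(4,3) -> caps B=0 W=0
Move 9: B@(1,4) -> caps B=1 W=0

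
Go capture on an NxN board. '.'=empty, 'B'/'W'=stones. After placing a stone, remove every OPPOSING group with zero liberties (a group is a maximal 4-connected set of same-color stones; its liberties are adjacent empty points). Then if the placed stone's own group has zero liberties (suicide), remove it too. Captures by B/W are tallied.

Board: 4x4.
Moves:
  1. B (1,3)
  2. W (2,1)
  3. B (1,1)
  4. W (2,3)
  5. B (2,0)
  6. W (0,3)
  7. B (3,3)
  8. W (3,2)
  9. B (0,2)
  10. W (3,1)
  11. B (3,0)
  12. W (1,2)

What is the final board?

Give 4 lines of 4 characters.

Move 1: B@(1,3) -> caps B=0 W=0
Move 2: W@(2,1) -> caps B=0 W=0
Move 3: B@(1,1) -> caps B=0 W=0
Move 4: W@(2,3) -> caps B=0 W=0
Move 5: B@(2,0) -> caps B=0 W=0
Move 6: W@(0,3) -> caps B=0 W=0
Move 7: B@(3,3) -> caps B=0 W=0
Move 8: W@(3,2) -> caps B=0 W=1
Move 9: B@(0,2) -> caps B=1 W=1
Move 10: W@(3,1) -> caps B=1 W=1
Move 11: B@(3,0) -> caps B=1 W=1
Move 12: W@(1,2) -> caps B=1 W=1

Answer: ..B.
.BWB
BW.W
BWW.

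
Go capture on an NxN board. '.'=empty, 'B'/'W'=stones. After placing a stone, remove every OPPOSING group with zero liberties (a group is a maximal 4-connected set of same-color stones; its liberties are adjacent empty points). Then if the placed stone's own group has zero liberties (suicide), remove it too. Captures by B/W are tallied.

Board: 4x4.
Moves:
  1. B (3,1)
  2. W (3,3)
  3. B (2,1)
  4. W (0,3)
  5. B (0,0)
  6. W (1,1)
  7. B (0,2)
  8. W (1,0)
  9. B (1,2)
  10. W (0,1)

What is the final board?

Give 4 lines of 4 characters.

Move 1: B@(3,1) -> caps B=0 W=0
Move 2: W@(3,3) -> caps B=0 W=0
Move 3: B@(2,1) -> caps B=0 W=0
Move 4: W@(0,3) -> caps B=0 W=0
Move 5: B@(0,0) -> caps B=0 W=0
Move 6: W@(1,1) -> caps B=0 W=0
Move 7: B@(0,2) -> caps B=0 W=0
Move 8: W@(1,0) -> caps B=0 W=0
Move 9: B@(1,2) -> caps B=0 W=0
Move 10: W@(0,1) -> caps B=0 W=1

Answer: .WBW
WWB.
.B..
.B.W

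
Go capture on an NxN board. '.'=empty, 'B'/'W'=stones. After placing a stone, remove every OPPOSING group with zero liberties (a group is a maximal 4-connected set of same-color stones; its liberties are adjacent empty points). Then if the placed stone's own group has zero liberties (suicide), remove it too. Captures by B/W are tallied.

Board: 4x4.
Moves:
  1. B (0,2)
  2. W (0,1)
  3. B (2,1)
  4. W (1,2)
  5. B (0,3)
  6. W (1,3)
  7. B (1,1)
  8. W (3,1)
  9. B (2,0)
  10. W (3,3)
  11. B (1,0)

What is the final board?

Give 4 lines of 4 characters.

Answer: .W..
BBWW
BB..
.W.W

Derivation:
Move 1: B@(0,2) -> caps B=0 W=0
Move 2: W@(0,1) -> caps B=0 W=0
Move 3: B@(2,1) -> caps B=0 W=0
Move 4: W@(1,2) -> caps B=0 W=0
Move 5: B@(0,3) -> caps B=0 W=0
Move 6: W@(1,3) -> caps B=0 W=2
Move 7: B@(1,1) -> caps B=0 W=2
Move 8: W@(3,1) -> caps B=0 W=2
Move 9: B@(2,0) -> caps B=0 W=2
Move 10: W@(3,3) -> caps B=0 W=2
Move 11: B@(1,0) -> caps B=0 W=2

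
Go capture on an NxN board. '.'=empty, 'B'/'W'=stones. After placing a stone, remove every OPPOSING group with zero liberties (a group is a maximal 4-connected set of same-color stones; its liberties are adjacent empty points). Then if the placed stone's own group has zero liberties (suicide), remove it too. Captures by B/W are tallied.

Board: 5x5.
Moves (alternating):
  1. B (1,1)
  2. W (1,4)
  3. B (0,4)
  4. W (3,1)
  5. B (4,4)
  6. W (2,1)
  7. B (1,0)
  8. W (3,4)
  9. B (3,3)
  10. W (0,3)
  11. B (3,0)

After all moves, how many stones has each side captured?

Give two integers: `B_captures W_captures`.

Answer: 0 1

Derivation:
Move 1: B@(1,1) -> caps B=0 W=0
Move 2: W@(1,4) -> caps B=0 W=0
Move 3: B@(0,4) -> caps B=0 W=0
Move 4: W@(3,1) -> caps B=0 W=0
Move 5: B@(4,4) -> caps B=0 W=0
Move 6: W@(2,1) -> caps B=0 W=0
Move 7: B@(1,0) -> caps B=0 W=0
Move 8: W@(3,4) -> caps B=0 W=0
Move 9: B@(3,3) -> caps B=0 W=0
Move 10: W@(0,3) -> caps B=0 W=1
Move 11: B@(3,0) -> caps B=0 W=1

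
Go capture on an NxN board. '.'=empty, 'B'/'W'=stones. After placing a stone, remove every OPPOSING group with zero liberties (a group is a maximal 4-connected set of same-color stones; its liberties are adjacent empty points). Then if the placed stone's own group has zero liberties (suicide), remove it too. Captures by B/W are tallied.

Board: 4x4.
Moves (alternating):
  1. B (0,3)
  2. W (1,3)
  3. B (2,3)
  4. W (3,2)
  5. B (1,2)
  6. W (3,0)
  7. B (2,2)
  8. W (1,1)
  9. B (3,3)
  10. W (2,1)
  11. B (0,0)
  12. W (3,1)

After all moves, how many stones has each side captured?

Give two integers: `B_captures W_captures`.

Answer: 1 0

Derivation:
Move 1: B@(0,3) -> caps B=0 W=0
Move 2: W@(1,3) -> caps B=0 W=0
Move 3: B@(2,3) -> caps B=0 W=0
Move 4: W@(3,2) -> caps B=0 W=0
Move 5: B@(1,2) -> caps B=1 W=0
Move 6: W@(3,0) -> caps B=1 W=0
Move 7: B@(2,2) -> caps B=1 W=0
Move 8: W@(1,1) -> caps B=1 W=0
Move 9: B@(3,3) -> caps B=1 W=0
Move 10: W@(2,1) -> caps B=1 W=0
Move 11: B@(0,0) -> caps B=1 W=0
Move 12: W@(3,1) -> caps B=1 W=0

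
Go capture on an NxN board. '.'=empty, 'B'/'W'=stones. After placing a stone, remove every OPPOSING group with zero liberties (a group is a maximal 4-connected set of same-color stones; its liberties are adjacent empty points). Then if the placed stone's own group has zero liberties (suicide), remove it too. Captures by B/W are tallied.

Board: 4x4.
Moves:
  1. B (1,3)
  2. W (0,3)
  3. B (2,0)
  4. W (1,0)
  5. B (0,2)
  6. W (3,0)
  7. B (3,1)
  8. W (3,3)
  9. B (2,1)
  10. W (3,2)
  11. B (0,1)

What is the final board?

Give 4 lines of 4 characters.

Answer: .BB.
W..B
BB..
.BWW

Derivation:
Move 1: B@(1,3) -> caps B=0 W=0
Move 2: W@(0,3) -> caps B=0 W=0
Move 3: B@(2,0) -> caps B=0 W=0
Move 4: W@(1,0) -> caps B=0 W=0
Move 5: B@(0,2) -> caps B=1 W=0
Move 6: W@(3,0) -> caps B=1 W=0
Move 7: B@(3,1) -> caps B=2 W=0
Move 8: W@(3,3) -> caps B=2 W=0
Move 9: B@(2,1) -> caps B=2 W=0
Move 10: W@(3,2) -> caps B=2 W=0
Move 11: B@(0,1) -> caps B=2 W=0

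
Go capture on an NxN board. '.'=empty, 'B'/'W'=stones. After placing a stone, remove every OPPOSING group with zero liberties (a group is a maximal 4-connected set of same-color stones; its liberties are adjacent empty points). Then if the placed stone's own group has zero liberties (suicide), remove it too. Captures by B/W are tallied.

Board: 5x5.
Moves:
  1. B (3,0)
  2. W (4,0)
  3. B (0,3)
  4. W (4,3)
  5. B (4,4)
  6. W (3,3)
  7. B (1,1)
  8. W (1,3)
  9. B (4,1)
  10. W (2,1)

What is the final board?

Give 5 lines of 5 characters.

Move 1: B@(3,0) -> caps B=0 W=0
Move 2: W@(4,0) -> caps B=0 W=0
Move 3: B@(0,3) -> caps B=0 W=0
Move 4: W@(4,3) -> caps B=0 W=0
Move 5: B@(4,4) -> caps B=0 W=0
Move 6: W@(3,3) -> caps B=0 W=0
Move 7: B@(1,1) -> caps B=0 W=0
Move 8: W@(1,3) -> caps B=0 W=0
Move 9: B@(4,1) -> caps B=1 W=0
Move 10: W@(2,1) -> caps B=1 W=0

Answer: ...B.
.B.W.
.W...
B..W.
.B.WB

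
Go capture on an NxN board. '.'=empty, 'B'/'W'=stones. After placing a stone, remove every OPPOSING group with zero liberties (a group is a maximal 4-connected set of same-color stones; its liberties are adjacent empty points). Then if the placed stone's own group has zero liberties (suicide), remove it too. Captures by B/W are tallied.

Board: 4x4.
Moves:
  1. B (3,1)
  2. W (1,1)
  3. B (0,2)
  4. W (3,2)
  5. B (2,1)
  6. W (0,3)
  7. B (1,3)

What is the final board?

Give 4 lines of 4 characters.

Move 1: B@(3,1) -> caps B=0 W=0
Move 2: W@(1,1) -> caps B=0 W=0
Move 3: B@(0,2) -> caps B=0 W=0
Move 4: W@(3,2) -> caps B=0 W=0
Move 5: B@(2,1) -> caps B=0 W=0
Move 6: W@(0,3) -> caps B=0 W=0
Move 7: B@(1,3) -> caps B=1 W=0

Answer: ..B.
.W.B
.B..
.BW.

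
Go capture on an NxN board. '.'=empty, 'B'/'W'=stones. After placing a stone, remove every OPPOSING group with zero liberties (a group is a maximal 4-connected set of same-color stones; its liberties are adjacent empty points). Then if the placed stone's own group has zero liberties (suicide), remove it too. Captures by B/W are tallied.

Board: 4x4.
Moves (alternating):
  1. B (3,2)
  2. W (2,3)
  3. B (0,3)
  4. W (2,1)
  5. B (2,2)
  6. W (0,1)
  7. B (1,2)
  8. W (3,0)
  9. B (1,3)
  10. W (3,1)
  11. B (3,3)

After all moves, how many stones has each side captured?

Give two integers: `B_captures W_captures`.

Answer: 1 0

Derivation:
Move 1: B@(3,2) -> caps B=0 W=0
Move 2: W@(2,3) -> caps B=0 W=0
Move 3: B@(0,3) -> caps B=0 W=0
Move 4: W@(2,1) -> caps B=0 W=0
Move 5: B@(2,2) -> caps B=0 W=0
Move 6: W@(0,1) -> caps B=0 W=0
Move 7: B@(1,2) -> caps B=0 W=0
Move 8: W@(3,0) -> caps B=0 W=0
Move 9: B@(1,3) -> caps B=0 W=0
Move 10: W@(3,1) -> caps B=0 W=0
Move 11: B@(3,3) -> caps B=1 W=0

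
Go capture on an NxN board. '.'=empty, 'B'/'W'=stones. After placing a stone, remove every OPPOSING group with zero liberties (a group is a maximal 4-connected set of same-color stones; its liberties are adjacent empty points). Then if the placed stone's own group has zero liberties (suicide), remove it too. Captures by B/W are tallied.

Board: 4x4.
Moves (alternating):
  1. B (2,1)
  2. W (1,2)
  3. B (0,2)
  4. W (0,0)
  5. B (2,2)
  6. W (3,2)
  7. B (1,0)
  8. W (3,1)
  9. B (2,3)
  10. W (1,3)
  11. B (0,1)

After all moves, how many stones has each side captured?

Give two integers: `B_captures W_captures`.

Answer: 1 0

Derivation:
Move 1: B@(2,1) -> caps B=0 W=0
Move 2: W@(1,2) -> caps B=0 W=0
Move 3: B@(0,2) -> caps B=0 W=0
Move 4: W@(0,0) -> caps B=0 W=0
Move 5: B@(2,2) -> caps B=0 W=0
Move 6: W@(3,2) -> caps B=0 W=0
Move 7: B@(1,0) -> caps B=0 W=0
Move 8: W@(3,1) -> caps B=0 W=0
Move 9: B@(2,3) -> caps B=0 W=0
Move 10: W@(1,3) -> caps B=0 W=0
Move 11: B@(0,1) -> caps B=1 W=0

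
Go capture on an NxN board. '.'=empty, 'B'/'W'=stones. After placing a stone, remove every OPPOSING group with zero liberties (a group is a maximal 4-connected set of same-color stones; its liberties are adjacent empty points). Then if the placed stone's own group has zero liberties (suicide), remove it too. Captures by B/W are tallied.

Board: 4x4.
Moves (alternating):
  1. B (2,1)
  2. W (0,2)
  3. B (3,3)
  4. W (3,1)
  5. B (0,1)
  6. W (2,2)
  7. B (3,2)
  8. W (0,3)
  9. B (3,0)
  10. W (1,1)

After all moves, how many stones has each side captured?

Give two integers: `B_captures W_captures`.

Answer: 1 0

Derivation:
Move 1: B@(2,1) -> caps B=0 W=0
Move 2: W@(0,2) -> caps B=0 W=0
Move 3: B@(3,3) -> caps B=0 W=0
Move 4: W@(3,1) -> caps B=0 W=0
Move 5: B@(0,1) -> caps B=0 W=0
Move 6: W@(2,2) -> caps B=0 W=0
Move 7: B@(3,2) -> caps B=0 W=0
Move 8: W@(0,3) -> caps B=0 W=0
Move 9: B@(3,0) -> caps B=1 W=0
Move 10: W@(1,1) -> caps B=1 W=0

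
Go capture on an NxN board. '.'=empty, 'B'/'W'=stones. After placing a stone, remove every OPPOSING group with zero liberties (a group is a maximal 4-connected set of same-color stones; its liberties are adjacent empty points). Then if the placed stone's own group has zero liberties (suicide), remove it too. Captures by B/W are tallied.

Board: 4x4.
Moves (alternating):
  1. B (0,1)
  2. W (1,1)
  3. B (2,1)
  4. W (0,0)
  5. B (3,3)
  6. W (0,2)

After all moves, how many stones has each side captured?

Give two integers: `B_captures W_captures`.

Answer: 0 1

Derivation:
Move 1: B@(0,1) -> caps B=0 W=0
Move 2: W@(1,1) -> caps B=0 W=0
Move 3: B@(2,1) -> caps B=0 W=0
Move 4: W@(0,0) -> caps B=0 W=0
Move 5: B@(3,3) -> caps B=0 W=0
Move 6: W@(0,2) -> caps B=0 W=1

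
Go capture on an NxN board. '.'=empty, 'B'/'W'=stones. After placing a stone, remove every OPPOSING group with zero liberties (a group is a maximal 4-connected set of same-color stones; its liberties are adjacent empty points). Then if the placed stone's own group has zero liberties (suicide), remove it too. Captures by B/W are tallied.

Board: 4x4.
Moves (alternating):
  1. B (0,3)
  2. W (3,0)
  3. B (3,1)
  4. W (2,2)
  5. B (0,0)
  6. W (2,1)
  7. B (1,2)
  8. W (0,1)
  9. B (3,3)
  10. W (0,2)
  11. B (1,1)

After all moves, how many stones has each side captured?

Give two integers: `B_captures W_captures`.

Answer: 2 0

Derivation:
Move 1: B@(0,3) -> caps B=0 W=0
Move 2: W@(3,0) -> caps B=0 W=0
Move 3: B@(3,1) -> caps B=0 W=0
Move 4: W@(2,2) -> caps B=0 W=0
Move 5: B@(0,0) -> caps B=0 W=0
Move 6: W@(2,1) -> caps B=0 W=0
Move 7: B@(1,2) -> caps B=0 W=0
Move 8: W@(0,1) -> caps B=0 W=0
Move 9: B@(3,3) -> caps B=0 W=0
Move 10: W@(0,2) -> caps B=0 W=0
Move 11: B@(1,1) -> caps B=2 W=0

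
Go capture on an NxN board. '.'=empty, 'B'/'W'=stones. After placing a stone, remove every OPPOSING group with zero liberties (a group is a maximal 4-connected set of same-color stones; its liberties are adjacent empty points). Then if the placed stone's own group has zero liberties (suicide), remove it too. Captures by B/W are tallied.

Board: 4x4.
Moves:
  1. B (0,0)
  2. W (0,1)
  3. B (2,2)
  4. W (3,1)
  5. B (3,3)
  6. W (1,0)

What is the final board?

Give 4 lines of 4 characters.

Answer: .W..
W...
..B.
.W.B

Derivation:
Move 1: B@(0,0) -> caps B=0 W=0
Move 2: W@(0,1) -> caps B=0 W=0
Move 3: B@(2,2) -> caps B=0 W=0
Move 4: W@(3,1) -> caps B=0 W=0
Move 5: B@(3,3) -> caps B=0 W=0
Move 6: W@(1,0) -> caps B=0 W=1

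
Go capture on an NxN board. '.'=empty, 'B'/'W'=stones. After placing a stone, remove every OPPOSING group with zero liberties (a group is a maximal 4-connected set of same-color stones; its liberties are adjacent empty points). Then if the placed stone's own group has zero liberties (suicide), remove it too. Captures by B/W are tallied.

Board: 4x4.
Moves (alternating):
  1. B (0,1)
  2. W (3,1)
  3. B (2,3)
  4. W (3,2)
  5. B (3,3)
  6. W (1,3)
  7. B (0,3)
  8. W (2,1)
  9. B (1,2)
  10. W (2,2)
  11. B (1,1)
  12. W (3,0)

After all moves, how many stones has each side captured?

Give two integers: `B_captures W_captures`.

Answer: 1 0

Derivation:
Move 1: B@(0,1) -> caps B=0 W=0
Move 2: W@(3,1) -> caps B=0 W=0
Move 3: B@(2,3) -> caps B=0 W=0
Move 4: W@(3,2) -> caps B=0 W=0
Move 5: B@(3,3) -> caps B=0 W=0
Move 6: W@(1,3) -> caps B=0 W=0
Move 7: B@(0,3) -> caps B=0 W=0
Move 8: W@(2,1) -> caps B=0 W=0
Move 9: B@(1,2) -> caps B=1 W=0
Move 10: W@(2,2) -> caps B=1 W=0
Move 11: B@(1,1) -> caps B=1 W=0
Move 12: W@(3,0) -> caps B=1 W=0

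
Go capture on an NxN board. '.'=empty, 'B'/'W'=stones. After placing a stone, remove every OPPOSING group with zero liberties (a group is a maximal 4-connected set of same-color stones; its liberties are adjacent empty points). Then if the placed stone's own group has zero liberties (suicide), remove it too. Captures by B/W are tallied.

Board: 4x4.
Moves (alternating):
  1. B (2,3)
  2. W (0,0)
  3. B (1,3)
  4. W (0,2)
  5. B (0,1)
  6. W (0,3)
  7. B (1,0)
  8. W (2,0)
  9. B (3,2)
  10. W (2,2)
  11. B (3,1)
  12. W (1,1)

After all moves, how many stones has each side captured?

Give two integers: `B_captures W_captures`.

Answer: 1 0

Derivation:
Move 1: B@(2,3) -> caps B=0 W=0
Move 2: W@(0,0) -> caps B=0 W=0
Move 3: B@(1,3) -> caps B=0 W=0
Move 4: W@(0,2) -> caps B=0 W=0
Move 5: B@(0,1) -> caps B=0 W=0
Move 6: W@(0,3) -> caps B=0 W=0
Move 7: B@(1,0) -> caps B=1 W=0
Move 8: W@(2,0) -> caps B=1 W=0
Move 9: B@(3,2) -> caps B=1 W=0
Move 10: W@(2,2) -> caps B=1 W=0
Move 11: B@(3,1) -> caps B=1 W=0
Move 12: W@(1,1) -> caps B=1 W=0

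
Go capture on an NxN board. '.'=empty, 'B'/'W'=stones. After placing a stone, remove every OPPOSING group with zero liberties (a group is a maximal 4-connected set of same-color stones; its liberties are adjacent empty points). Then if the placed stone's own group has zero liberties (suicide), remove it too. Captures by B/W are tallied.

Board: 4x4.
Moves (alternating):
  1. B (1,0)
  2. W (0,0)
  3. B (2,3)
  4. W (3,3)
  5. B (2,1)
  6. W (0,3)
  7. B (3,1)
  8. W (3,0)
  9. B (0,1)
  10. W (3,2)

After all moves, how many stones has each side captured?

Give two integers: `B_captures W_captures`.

Move 1: B@(1,0) -> caps B=0 W=0
Move 2: W@(0,0) -> caps B=0 W=0
Move 3: B@(2,3) -> caps B=0 W=0
Move 4: W@(3,3) -> caps B=0 W=0
Move 5: B@(2,1) -> caps B=0 W=0
Move 6: W@(0,3) -> caps B=0 W=0
Move 7: B@(3,1) -> caps B=0 W=0
Move 8: W@(3,0) -> caps B=0 W=0
Move 9: B@(0,1) -> caps B=1 W=0
Move 10: W@(3,2) -> caps B=1 W=0

Answer: 1 0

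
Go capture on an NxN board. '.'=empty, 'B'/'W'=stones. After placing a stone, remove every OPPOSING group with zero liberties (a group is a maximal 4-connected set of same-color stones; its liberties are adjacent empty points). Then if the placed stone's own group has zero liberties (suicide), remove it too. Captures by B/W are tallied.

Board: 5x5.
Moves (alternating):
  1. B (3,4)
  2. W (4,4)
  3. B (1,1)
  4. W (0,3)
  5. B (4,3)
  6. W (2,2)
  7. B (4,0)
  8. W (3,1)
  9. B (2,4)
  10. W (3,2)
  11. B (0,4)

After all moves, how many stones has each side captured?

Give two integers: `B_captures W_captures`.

Answer: 1 0

Derivation:
Move 1: B@(3,4) -> caps B=0 W=0
Move 2: W@(4,4) -> caps B=0 W=0
Move 3: B@(1,1) -> caps B=0 W=0
Move 4: W@(0,3) -> caps B=0 W=0
Move 5: B@(4,3) -> caps B=1 W=0
Move 6: W@(2,2) -> caps B=1 W=0
Move 7: B@(4,0) -> caps B=1 W=0
Move 8: W@(3,1) -> caps B=1 W=0
Move 9: B@(2,4) -> caps B=1 W=0
Move 10: W@(3,2) -> caps B=1 W=0
Move 11: B@(0,4) -> caps B=1 W=0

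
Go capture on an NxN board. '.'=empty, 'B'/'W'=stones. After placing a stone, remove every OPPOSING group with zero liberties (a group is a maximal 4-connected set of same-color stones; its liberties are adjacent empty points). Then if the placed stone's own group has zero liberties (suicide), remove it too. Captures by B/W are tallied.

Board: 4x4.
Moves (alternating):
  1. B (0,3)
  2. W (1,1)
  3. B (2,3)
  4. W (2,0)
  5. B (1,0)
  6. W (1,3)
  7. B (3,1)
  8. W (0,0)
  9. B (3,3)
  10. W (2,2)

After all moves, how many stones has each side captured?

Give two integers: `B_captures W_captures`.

Answer: 0 1

Derivation:
Move 1: B@(0,3) -> caps B=0 W=0
Move 2: W@(1,1) -> caps B=0 W=0
Move 3: B@(2,3) -> caps B=0 W=0
Move 4: W@(2,0) -> caps B=0 W=0
Move 5: B@(1,0) -> caps B=0 W=0
Move 6: W@(1,3) -> caps B=0 W=0
Move 7: B@(3,1) -> caps B=0 W=0
Move 8: W@(0,0) -> caps B=0 W=1
Move 9: B@(3,3) -> caps B=0 W=1
Move 10: W@(2,2) -> caps B=0 W=1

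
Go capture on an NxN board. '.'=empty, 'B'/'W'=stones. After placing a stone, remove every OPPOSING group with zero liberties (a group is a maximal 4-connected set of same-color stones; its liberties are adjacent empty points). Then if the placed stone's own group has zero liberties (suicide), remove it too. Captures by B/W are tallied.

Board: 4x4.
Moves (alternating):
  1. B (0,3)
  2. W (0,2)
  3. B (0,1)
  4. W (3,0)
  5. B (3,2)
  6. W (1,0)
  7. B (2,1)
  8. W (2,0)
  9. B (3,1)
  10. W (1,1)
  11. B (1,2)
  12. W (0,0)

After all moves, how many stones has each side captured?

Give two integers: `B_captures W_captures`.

Move 1: B@(0,3) -> caps B=0 W=0
Move 2: W@(0,2) -> caps B=0 W=0
Move 3: B@(0,1) -> caps B=0 W=0
Move 4: W@(3,0) -> caps B=0 W=0
Move 5: B@(3,2) -> caps B=0 W=0
Move 6: W@(1,0) -> caps B=0 W=0
Move 7: B@(2,1) -> caps B=0 W=0
Move 8: W@(2,0) -> caps B=0 W=0
Move 9: B@(3,1) -> caps B=0 W=0
Move 10: W@(1,1) -> caps B=0 W=0
Move 11: B@(1,2) -> caps B=1 W=0
Move 12: W@(0,0) -> caps B=1 W=0

Answer: 1 0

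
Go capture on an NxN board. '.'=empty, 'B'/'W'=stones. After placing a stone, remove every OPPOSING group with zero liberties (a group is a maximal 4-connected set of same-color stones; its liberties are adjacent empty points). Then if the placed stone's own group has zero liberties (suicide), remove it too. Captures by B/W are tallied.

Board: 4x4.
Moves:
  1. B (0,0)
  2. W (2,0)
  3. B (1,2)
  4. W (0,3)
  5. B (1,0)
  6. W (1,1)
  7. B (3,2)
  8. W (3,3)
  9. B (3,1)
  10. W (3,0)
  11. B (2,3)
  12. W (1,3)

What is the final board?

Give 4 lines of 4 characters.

Answer: B..W
BWBW
W..B
WBB.

Derivation:
Move 1: B@(0,0) -> caps B=0 W=0
Move 2: W@(2,0) -> caps B=0 W=0
Move 3: B@(1,2) -> caps B=0 W=0
Move 4: W@(0,3) -> caps B=0 W=0
Move 5: B@(1,0) -> caps B=0 W=0
Move 6: W@(1,1) -> caps B=0 W=0
Move 7: B@(3,2) -> caps B=0 W=0
Move 8: W@(3,3) -> caps B=0 W=0
Move 9: B@(3,1) -> caps B=0 W=0
Move 10: W@(3,0) -> caps B=0 W=0
Move 11: B@(2,3) -> caps B=1 W=0
Move 12: W@(1,3) -> caps B=1 W=0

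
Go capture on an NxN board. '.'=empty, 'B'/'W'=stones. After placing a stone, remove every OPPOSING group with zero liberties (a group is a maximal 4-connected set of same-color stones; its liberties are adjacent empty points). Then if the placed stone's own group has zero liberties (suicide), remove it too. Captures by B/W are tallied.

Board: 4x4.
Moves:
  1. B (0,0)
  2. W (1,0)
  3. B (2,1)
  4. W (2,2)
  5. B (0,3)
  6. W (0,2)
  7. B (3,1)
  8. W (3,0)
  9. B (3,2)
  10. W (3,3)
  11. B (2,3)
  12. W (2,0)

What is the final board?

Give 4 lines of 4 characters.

Answer: B.WB
W...
WBWB
WBB.

Derivation:
Move 1: B@(0,0) -> caps B=0 W=0
Move 2: W@(1,0) -> caps B=0 W=0
Move 3: B@(2,1) -> caps B=0 W=0
Move 4: W@(2,2) -> caps B=0 W=0
Move 5: B@(0,3) -> caps B=0 W=0
Move 6: W@(0,2) -> caps B=0 W=0
Move 7: B@(3,1) -> caps B=0 W=0
Move 8: W@(3,0) -> caps B=0 W=0
Move 9: B@(3,2) -> caps B=0 W=0
Move 10: W@(3,3) -> caps B=0 W=0
Move 11: B@(2,3) -> caps B=1 W=0
Move 12: W@(2,0) -> caps B=1 W=0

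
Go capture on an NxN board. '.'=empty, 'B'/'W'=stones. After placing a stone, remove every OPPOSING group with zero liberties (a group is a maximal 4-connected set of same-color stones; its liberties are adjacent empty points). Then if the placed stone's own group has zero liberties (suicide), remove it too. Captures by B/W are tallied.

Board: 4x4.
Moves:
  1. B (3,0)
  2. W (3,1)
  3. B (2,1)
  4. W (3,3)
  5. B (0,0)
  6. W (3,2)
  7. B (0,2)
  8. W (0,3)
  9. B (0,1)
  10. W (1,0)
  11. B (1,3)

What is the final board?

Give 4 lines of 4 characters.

Answer: BBB.
W..B
.B..
BWWW

Derivation:
Move 1: B@(3,0) -> caps B=0 W=0
Move 2: W@(3,1) -> caps B=0 W=0
Move 3: B@(2,1) -> caps B=0 W=0
Move 4: W@(3,3) -> caps B=0 W=0
Move 5: B@(0,0) -> caps B=0 W=0
Move 6: W@(3,2) -> caps B=0 W=0
Move 7: B@(0,2) -> caps B=0 W=0
Move 8: W@(0,3) -> caps B=0 W=0
Move 9: B@(0,1) -> caps B=0 W=0
Move 10: W@(1,0) -> caps B=0 W=0
Move 11: B@(1,3) -> caps B=1 W=0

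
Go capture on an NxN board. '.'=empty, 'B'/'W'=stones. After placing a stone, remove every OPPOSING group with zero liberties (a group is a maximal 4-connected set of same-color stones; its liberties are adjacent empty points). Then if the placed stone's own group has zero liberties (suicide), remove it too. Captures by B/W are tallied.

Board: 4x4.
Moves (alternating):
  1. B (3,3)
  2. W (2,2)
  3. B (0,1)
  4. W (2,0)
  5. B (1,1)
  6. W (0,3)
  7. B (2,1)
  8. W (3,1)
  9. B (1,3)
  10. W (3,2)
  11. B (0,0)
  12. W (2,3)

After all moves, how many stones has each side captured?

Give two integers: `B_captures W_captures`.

Answer: 0 1

Derivation:
Move 1: B@(3,3) -> caps B=0 W=0
Move 2: W@(2,2) -> caps B=0 W=0
Move 3: B@(0,1) -> caps B=0 W=0
Move 4: W@(2,0) -> caps B=0 W=0
Move 5: B@(1,1) -> caps B=0 W=0
Move 6: W@(0,3) -> caps B=0 W=0
Move 7: B@(2,1) -> caps B=0 W=0
Move 8: W@(3,1) -> caps B=0 W=0
Move 9: B@(1,3) -> caps B=0 W=0
Move 10: W@(3,2) -> caps B=0 W=0
Move 11: B@(0,0) -> caps B=0 W=0
Move 12: W@(2,3) -> caps B=0 W=1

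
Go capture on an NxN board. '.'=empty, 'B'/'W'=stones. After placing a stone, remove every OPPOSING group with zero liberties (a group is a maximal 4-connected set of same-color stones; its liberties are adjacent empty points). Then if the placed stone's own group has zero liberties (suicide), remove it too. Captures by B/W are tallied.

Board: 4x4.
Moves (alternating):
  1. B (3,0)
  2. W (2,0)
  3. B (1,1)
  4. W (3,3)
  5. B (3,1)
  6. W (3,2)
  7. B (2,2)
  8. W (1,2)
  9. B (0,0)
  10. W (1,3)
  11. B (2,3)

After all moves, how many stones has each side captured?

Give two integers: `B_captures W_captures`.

Answer: 2 0

Derivation:
Move 1: B@(3,0) -> caps B=0 W=0
Move 2: W@(2,0) -> caps B=0 W=0
Move 3: B@(1,1) -> caps B=0 W=0
Move 4: W@(3,3) -> caps B=0 W=0
Move 5: B@(3,1) -> caps B=0 W=0
Move 6: W@(3,2) -> caps B=0 W=0
Move 7: B@(2,2) -> caps B=0 W=0
Move 8: W@(1,2) -> caps B=0 W=0
Move 9: B@(0,0) -> caps B=0 W=0
Move 10: W@(1,3) -> caps B=0 W=0
Move 11: B@(2,3) -> caps B=2 W=0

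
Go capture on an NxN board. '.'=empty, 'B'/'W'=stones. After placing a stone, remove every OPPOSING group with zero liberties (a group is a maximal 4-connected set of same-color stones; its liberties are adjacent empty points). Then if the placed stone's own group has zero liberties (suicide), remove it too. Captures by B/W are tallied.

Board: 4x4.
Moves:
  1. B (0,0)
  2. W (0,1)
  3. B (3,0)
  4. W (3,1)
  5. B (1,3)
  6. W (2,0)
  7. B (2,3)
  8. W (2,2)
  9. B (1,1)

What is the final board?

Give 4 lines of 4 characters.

Answer: BW..
.B.B
W.WB
.W..

Derivation:
Move 1: B@(0,0) -> caps B=0 W=0
Move 2: W@(0,1) -> caps B=0 W=0
Move 3: B@(3,0) -> caps B=0 W=0
Move 4: W@(3,1) -> caps B=0 W=0
Move 5: B@(1,3) -> caps B=0 W=0
Move 6: W@(2,0) -> caps B=0 W=1
Move 7: B@(2,3) -> caps B=0 W=1
Move 8: W@(2,2) -> caps B=0 W=1
Move 9: B@(1,1) -> caps B=0 W=1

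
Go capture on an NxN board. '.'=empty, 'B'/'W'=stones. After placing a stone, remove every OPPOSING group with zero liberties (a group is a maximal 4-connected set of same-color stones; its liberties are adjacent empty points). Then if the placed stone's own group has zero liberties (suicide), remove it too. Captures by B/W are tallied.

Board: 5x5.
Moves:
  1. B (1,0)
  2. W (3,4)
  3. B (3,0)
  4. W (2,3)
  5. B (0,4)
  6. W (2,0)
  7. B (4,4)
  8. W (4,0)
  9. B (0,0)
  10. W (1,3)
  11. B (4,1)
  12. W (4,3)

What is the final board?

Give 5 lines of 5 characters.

Move 1: B@(1,0) -> caps B=0 W=0
Move 2: W@(3,4) -> caps B=0 W=0
Move 3: B@(3,0) -> caps B=0 W=0
Move 4: W@(2,3) -> caps B=0 W=0
Move 5: B@(0,4) -> caps B=0 W=0
Move 6: W@(2,0) -> caps B=0 W=0
Move 7: B@(4,4) -> caps B=0 W=0
Move 8: W@(4,0) -> caps B=0 W=0
Move 9: B@(0,0) -> caps B=0 W=0
Move 10: W@(1,3) -> caps B=0 W=0
Move 11: B@(4,1) -> caps B=1 W=0
Move 12: W@(4,3) -> caps B=1 W=1

Answer: B...B
B..W.
W..W.
B...W
.B.W.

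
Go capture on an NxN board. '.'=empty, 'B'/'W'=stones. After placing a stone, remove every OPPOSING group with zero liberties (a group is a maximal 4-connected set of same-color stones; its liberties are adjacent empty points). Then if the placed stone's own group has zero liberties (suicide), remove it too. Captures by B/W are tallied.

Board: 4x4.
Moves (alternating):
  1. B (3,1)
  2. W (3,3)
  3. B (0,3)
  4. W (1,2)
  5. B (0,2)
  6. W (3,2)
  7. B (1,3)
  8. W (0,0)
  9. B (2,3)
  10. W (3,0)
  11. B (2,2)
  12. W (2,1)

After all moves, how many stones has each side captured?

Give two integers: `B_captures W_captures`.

Move 1: B@(3,1) -> caps B=0 W=0
Move 2: W@(3,3) -> caps B=0 W=0
Move 3: B@(0,3) -> caps B=0 W=0
Move 4: W@(1,2) -> caps B=0 W=0
Move 5: B@(0,2) -> caps B=0 W=0
Move 6: W@(3,2) -> caps B=0 W=0
Move 7: B@(1,3) -> caps B=0 W=0
Move 8: W@(0,0) -> caps B=0 W=0
Move 9: B@(2,3) -> caps B=0 W=0
Move 10: W@(3,0) -> caps B=0 W=0
Move 11: B@(2,2) -> caps B=2 W=0
Move 12: W@(2,1) -> caps B=2 W=0

Answer: 2 0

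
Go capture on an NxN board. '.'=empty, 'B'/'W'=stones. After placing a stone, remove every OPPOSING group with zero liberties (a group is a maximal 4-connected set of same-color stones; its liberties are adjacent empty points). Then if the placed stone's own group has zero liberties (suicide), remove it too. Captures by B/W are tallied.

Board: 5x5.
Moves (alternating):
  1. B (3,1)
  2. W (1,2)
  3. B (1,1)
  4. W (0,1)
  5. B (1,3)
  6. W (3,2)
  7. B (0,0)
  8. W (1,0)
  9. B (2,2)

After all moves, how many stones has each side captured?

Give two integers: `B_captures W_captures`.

Move 1: B@(3,1) -> caps B=0 W=0
Move 2: W@(1,2) -> caps B=0 W=0
Move 3: B@(1,1) -> caps B=0 W=0
Move 4: W@(0,1) -> caps B=0 W=0
Move 5: B@(1,3) -> caps B=0 W=0
Move 6: W@(3,2) -> caps B=0 W=0
Move 7: B@(0,0) -> caps B=0 W=0
Move 8: W@(1,0) -> caps B=0 W=1
Move 9: B@(2,2) -> caps B=0 W=1

Answer: 0 1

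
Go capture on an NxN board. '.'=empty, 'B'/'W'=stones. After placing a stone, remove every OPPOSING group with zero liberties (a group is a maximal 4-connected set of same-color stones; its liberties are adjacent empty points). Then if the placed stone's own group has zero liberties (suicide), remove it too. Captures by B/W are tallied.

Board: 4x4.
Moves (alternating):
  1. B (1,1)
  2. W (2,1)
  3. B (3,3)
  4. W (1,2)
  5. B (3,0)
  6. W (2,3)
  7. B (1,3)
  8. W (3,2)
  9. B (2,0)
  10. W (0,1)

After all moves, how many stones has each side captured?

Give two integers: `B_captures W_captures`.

Move 1: B@(1,1) -> caps B=0 W=0
Move 2: W@(2,1) -> caps B=0 W=0
Move 3: B@(3,3) -> caps B=0 W=0
Move 4: W@(1,2) -> caps B=0 W=0
Move 5: B@(3,0) -> caps B=0 W=0
Move 6: W@(2,3) -> caps B=0 W=0
Move 7: B@(1,3) -> caps B=0 W=0
Move 8: W@(3,2) -> caps B=0 W=1
Move 9: B@(2,0) -> caps B=0 W=1
Move 10: W@(0,1) -> caps B=0 W=1

Answer: 0 1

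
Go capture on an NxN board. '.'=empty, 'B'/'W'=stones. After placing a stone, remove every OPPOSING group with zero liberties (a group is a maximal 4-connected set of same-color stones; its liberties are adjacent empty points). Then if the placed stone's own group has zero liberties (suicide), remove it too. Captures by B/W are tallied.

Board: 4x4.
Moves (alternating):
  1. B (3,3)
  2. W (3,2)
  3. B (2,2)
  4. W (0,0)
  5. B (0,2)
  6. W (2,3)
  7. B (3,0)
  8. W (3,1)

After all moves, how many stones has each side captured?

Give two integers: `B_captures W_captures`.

Answer: 0 1

Derivation:
Move 1: B@(3,3) -> caps B=0 W=0
Move 2: W@(3,2) -> caps B=0 W=0
Move 3: B@(2,2) -> caps B=0 W=0
Move 4: W@(0,0) -> caps B=0 W=0
Move 5: B@(0,2) -> caps B=0 W=0
Move 6: W@(2,3) -> caps B=0 W=1
Move 7: B@(3,0) -> caps B=0 W=1
Move 8: W@(3,1) -> caps B=0 W=1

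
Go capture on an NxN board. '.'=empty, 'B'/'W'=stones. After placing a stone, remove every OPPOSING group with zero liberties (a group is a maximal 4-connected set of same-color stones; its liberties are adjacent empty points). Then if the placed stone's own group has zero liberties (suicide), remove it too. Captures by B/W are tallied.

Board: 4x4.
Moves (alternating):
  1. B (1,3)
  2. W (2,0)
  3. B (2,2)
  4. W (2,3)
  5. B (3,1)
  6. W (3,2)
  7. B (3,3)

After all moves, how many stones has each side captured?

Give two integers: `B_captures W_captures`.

Move 1: B@(1,3) -> caps B=0 W=0
Move 2: W@(2,0) -> caps B=0 W=0
Move 3: B@(2,2) -> caps B=0 W=0
Move 4: W@(2,3) -> caps B=0 W=0
Move 5: B@(3,1) -> caps B=0 W=0
Move 6: W@(3,2) -> caps B=0 W=0
Move 7: B@(3,3) -> caps B=2 W=0

Answer: 2 0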